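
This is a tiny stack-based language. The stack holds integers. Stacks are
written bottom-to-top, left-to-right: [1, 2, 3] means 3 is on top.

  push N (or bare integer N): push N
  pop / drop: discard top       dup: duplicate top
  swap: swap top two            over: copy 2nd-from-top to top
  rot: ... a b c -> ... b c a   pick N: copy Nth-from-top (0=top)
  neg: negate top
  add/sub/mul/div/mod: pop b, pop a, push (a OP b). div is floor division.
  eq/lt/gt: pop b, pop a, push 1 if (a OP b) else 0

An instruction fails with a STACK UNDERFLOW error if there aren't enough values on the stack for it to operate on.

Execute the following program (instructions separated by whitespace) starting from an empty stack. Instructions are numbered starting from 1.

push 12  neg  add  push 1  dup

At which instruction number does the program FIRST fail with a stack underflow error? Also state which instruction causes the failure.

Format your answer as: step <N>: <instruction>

Answer: step 3: add

Derivation:
Step 1 ('push 12'): stack = [12], depth = 1
Step 2 ('neg'): stack = [-12], depth = 1
Step 3 ('add'): needs 2 value(s) but depth is 1 — STACK UNDERFLOW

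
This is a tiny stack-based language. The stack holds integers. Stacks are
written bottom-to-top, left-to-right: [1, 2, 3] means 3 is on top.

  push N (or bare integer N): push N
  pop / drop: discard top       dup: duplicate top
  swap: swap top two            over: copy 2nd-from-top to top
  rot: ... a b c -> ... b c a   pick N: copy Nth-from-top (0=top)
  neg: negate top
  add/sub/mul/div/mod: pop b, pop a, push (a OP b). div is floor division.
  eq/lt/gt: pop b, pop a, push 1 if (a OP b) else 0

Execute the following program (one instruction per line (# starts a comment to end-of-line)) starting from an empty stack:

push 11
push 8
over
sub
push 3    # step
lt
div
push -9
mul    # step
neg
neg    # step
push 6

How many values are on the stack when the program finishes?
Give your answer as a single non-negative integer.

After 'push 11': stack = [11] (depth 1)
After 'push 8': stack = [11, 8] (depth 2)
After 'over': stack = [11, 8, 11] (depth 3)
After 'sub': stack = [11, -3] (depth 2)
After 'push 3': stack = [11, -3, 3] (depth 3)
After 'lt': stack = [11, 1] (depth 2)
After 'div': stack = [11] (depth 1)
After 'push -9': stack = [11, -9] (depth 2)
After 'mul': stack = [-99] (depth 1)
After 'neg': stack = [99] (depth 1)
After 'neg': stack = [-99] (depth 1)
After 'push 6': stack = [-99, 6] (depth 2)

Answer: 2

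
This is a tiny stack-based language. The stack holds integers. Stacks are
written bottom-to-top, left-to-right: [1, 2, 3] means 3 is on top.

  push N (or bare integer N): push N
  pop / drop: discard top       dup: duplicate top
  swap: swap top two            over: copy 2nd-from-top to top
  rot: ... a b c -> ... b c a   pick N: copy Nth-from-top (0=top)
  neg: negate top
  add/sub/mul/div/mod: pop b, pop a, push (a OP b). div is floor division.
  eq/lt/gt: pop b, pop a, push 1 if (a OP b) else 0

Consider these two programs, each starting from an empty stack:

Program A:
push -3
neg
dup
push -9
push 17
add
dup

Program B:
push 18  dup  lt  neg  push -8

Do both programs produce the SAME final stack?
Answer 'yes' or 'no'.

Program A trace:
  After 'push -3': [-3]
  After 'neg': [3]
  After 'dup': [3, 3]
  After 'push -9': [3, 3, -9]
  After 'push 17': [3, 3, -9, 17]
  After 'add': [3, 3, 8]
  After 'dup': [3, 3, 8, 8]
Program A final stack: [3, 3, 8, 8]

Program B trace:
  After 'push 18': [18]
  After 'dup': [18, 18]
  After 'lt': [0]
  After 'neg': [0]
  After 'push -8': [0, -8]
Program B final stack: [0, -8]
Same: no

Answer: no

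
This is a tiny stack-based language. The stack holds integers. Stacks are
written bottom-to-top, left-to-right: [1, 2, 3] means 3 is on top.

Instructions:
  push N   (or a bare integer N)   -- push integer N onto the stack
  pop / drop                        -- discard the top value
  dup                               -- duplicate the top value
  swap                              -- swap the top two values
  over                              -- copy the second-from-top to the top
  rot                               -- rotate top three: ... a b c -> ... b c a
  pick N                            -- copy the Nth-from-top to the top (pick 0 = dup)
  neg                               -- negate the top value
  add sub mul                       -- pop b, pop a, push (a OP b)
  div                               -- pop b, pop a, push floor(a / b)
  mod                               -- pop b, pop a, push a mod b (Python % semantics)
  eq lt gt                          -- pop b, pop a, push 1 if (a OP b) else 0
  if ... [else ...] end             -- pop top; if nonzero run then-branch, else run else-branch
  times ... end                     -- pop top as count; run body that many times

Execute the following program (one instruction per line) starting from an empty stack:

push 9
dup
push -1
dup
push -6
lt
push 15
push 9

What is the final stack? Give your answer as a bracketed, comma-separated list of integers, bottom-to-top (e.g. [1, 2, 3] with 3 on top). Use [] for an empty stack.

Answer: [9, 9, -1, 0, 15, 9]

Derivation:
After 'push 9': [9]
After 'dup': [9, 9]
After 'push -1': [9, 9, -1]
After 'dup': [9, 9, -1, -1]
After 'push -6': [9, 9, -1, -1, -6]
After 'lt': [9, 9, -1, 0]
After 'push 15': [9, 9, -1, 0, 15]
After 'push 9': [9, 9, -1, 0, 15, 9]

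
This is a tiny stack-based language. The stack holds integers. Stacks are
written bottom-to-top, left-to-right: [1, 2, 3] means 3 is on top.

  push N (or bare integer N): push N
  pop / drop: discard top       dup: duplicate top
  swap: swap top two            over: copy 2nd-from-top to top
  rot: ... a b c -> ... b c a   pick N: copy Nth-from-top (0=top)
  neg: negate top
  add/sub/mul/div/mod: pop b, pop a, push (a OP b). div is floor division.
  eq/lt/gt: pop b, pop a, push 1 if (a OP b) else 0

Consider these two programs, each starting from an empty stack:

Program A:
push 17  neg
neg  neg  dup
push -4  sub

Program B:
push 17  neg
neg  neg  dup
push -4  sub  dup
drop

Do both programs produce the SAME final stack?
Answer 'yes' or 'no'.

Program A trace:
  After 'push 17': [17]
  After 'neg': [-17]
  After 'neg': [17]
  After 'neg': [-17]
  After 'dup': [-17, -17]
  After 'push -4': [-17, -17, -4]
  After 'sub': [-17, -13]
Program A final stack: [-17, -13]

Program B trace:
  After 'push 17': [17]
  After 'neg': [-17]
  After 'neg': [17]
  After 'neg': [-17]
  After 'dup': [-17, -17]
  After 'push -4': [-17, -17, -4]
  After 'sub': [-17, -13]
  After 'dup': [-17, -13, -13]
  After 'drop': [-17, -13]
Program B final stack: [-17, -13]
Same: yes

Answer: yes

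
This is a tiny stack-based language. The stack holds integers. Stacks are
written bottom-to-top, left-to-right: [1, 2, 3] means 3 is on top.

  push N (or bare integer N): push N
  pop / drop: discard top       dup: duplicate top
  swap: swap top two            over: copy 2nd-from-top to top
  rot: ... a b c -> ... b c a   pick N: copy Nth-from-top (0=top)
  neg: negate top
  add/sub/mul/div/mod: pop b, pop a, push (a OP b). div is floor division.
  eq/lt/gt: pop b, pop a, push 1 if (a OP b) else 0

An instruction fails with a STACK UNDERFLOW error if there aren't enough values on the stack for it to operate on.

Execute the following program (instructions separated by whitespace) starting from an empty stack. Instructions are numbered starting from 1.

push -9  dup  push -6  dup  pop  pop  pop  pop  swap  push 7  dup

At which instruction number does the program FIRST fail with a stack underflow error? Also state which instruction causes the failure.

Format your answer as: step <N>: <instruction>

Step 1 ('push -9'): stack = [-9], depth = 1
Step 2 ('dup'): stack = [-9, -9], depth = 2
Step 3 ('push -6'): stack = [-9, -9, -6], depth = 3
Step 4 ('dup'): stack = [-9, -9, -6, -6], depth = 4
Step 5 ('pop'): stack = [-9, -9, -6], depth = 3
Step 6 ('pop'): stack = [-9, -9], depth = 2
Step 7 ('pop'): stack = [-9], depth = 1
Step 8 ('pop'): stack = [], depth = 0
Step 9 ('swap'): needs 2 value(s) but depth is 0 — STACK UNDERFLOW

Answer: step 9: swap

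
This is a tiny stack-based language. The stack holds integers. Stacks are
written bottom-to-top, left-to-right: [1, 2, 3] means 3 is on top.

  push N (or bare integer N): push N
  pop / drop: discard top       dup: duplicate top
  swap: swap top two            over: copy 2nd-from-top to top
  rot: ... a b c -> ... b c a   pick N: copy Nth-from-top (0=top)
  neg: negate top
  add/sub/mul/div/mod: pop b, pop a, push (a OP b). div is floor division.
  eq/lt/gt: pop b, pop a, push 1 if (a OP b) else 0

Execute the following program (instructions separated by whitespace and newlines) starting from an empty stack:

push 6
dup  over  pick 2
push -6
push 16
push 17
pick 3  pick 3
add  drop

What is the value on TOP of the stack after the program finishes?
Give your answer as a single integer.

After 'push 6': [6]
After 'dup': [6, 6]
After 'over': [6, 6, 6]
After 'pick 2': [6, 6, 6, 6]
After 'push -6': [6, 6, 6, 6, -6]
After 'push 16': [6, 6, 6, 6, -6, 16]
After 'push 17': [6, 6, 6, 6, -6, 16, 17]
After 'pick 3': [6, 6, 6, 6, -6, 16, 17, 6]
After 'pick 3': [6, 6, 6, 6, -6, 16, 17, 6, -6]
After 'add': [6, 6, 6, 6, -6, 16, 17, 0]
After 'drop': [6, 6, 6, 6, -6, 16, 17]

Answer: 17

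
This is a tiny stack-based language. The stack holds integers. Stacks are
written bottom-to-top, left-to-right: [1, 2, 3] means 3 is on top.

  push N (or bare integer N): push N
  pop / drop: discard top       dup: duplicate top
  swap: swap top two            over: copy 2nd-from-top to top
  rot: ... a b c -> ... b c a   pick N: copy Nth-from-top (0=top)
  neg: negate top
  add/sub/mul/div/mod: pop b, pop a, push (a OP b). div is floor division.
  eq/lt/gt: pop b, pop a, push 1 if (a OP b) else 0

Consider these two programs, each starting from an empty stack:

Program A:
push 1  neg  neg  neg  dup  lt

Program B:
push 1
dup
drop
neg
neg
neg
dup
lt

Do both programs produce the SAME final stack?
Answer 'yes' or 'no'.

Answer: yes

Derivation:
Program A trace:
  After 'push 1': [1]
  After 'neg': [-1]
  After 'neg': [1]
  After 'neg': [-1]
  After 'dup': [-1, -1]
  After 'lt': [0]
Program A final stack: [0]

Program B trace:
  After 'push 1': [1]
  After 'dup': [1, 1]
  After 'drop': [1]
  After 'neg': [-1]
  After 'neg': [1]
  After 'neg': [-1]
  After 'dup': [-1, -1]
  After 'lt': [0]
Program B final stack: [0]
Same: yes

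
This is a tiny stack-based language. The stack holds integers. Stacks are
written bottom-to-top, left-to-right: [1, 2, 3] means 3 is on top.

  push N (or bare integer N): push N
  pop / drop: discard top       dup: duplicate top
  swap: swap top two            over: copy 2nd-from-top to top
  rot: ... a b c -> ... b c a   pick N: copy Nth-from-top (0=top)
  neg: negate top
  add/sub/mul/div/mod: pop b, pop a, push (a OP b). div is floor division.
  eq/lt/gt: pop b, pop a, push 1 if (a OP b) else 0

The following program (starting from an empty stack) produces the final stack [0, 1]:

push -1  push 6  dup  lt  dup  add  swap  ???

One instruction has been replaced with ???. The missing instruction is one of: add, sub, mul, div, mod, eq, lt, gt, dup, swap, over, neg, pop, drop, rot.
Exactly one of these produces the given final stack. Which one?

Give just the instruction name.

Stack before ???: [0, -1]
Stack after ???:  [0, 1]
The instruction that transforms [0, -1] -> [0, 1] is: neg

Answer: neg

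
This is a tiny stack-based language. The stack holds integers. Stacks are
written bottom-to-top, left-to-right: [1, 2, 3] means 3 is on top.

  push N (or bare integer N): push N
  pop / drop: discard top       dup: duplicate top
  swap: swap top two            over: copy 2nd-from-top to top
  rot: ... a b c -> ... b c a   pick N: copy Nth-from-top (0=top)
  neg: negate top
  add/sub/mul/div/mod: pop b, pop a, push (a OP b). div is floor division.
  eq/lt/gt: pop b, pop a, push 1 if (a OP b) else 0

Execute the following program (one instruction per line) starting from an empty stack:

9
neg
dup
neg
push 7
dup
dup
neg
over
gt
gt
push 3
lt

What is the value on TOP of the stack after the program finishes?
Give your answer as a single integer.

After 'push 9': [9]
After 'neg': [-9]
After 'dup': [-9, -9]
After 'neg': [-9, 9]
After 'push 7': [-9, 9, 7]
After 'dup': [-9, 9, 7, 7]
After 'dup': [-9, 9, 7, 7, 7]
After 'neg': [-9, 9, 7, 7, -7]
After 'over': [-9, 9, 7, 7, -7, 7]
After 'gt': [-9, 9, 7, 7, 0]
After 'gt': [-9, 9, 7, 1]
After 'push 3': [-9, 9, 7, 1, 3]
After 'lt': [-9, 9, 7, 1]

Answer: 1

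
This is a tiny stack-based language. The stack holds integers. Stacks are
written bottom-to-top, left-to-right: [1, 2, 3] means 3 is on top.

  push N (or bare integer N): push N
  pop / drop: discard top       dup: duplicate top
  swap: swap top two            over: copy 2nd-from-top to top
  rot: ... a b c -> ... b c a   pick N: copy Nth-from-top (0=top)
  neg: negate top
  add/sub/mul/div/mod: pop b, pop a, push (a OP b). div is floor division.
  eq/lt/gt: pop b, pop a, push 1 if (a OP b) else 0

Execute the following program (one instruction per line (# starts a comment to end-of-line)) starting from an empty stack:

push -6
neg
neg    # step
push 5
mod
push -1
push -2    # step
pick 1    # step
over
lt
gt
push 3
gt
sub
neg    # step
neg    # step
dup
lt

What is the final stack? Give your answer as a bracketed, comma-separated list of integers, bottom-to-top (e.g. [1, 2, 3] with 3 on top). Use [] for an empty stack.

After 'push -6': [-6]
After 'neg': [6]
After 'neg': [-6]
After 'push 5': [-6, 5]
After 'mod': [4]
After 'push -1': [4, -1]
After 'push -2': [4, -1, -2]
After 'pick 1': [4, -1, -2, -1]
After 'over': [4, -1, -2, -1, -2]
After 'lt': [4, -1, -2, 0]
After 'gt': [4, -1, 0]
After 'push 3': [4, -1, 0, 3]
After 'gt': [4, -1, 0]
After 'sub': [4, -1]
After 'neg': [4, 1]
After 'neg': [4, -1]
After 'dup': [4, -1, -1]
After 'lt': [4, 0]

Answer: [4, 0]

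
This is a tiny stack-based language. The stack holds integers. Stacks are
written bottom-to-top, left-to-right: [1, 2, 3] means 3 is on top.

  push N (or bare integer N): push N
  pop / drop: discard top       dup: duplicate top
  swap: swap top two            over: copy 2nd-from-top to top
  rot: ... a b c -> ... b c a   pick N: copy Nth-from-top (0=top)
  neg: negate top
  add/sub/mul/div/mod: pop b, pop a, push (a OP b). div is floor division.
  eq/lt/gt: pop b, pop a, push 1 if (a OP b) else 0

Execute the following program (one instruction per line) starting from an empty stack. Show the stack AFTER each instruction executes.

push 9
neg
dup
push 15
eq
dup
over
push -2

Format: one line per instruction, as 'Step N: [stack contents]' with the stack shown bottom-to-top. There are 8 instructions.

Step 1: [9]
Step 2: [-9]
Step 3: [-9, -9]
Step 4: [-9, -9, 15]
Step 5: [-9, 0]
Step 6: [-9, 0, 0]
Step 7: [-9, 0, 0, 0]
Step 8: [-9, 0, 0, 0, -2]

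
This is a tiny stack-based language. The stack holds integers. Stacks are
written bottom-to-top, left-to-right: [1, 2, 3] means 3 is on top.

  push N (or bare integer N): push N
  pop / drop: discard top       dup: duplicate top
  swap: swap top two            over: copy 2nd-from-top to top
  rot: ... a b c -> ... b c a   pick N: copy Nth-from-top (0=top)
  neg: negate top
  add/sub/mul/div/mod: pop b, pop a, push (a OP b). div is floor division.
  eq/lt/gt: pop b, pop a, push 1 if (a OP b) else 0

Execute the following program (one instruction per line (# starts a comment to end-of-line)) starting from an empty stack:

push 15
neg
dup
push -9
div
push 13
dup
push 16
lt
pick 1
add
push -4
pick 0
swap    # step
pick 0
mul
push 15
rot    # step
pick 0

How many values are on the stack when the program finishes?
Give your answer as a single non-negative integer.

Answer: 8

Derivation:
After 'push 15': stack = [15] (depth 1)
After 'neg': stack = [-15] (depth 1)
After 'dup': stack = [-15, -15] (depth 2)
After 'push -9': stack = [-15, -15, -9] (depth 3)
After 'div': stack = [-15, 1] (depth 2)
After 'push 13': stack = [-15, 1, 13] (depth 3)
After 'dup': stack = [-15, 1, 13, 13] (depth 4)
After 'push 16': stack = [-15, 1, 13, 13, 16] (depth 5)
After 'lt': stack = [-15, 1, 13, 1] (depth 4)
After 'pick 1': stack = [-15, 1, 13, 1, 13] (depth 5)
After 'add': stack = [-15, 1, 13, 14] (depth 4)
After 'push -4': stack = [-15, 1, 13, 14, -4] (depth 5)
After 'pick 0': stack = [-15, 1, 13, 14, -4, -4] (depth 6)
After 'swap': stack = [-15, 1, 13, 14, -4, -4] (depth 6)
After 'pick 0': stack = [-15, 1, 13, 14, -4, -4, -4] (depth 7)
After 'mul': stack = [-15, 1, 13, 14, -4, 16] (depth 6)
After 'push 15': stack = [-15, 1, 13, 14, -4, 16, 15] (depth 7)
After 'rot': stack = [-15, 1, 13, 14, 16, 15, -4] (depth 7)
After 'pick 0': stack = [-15, 1, 13, 14, 16, 15, -4, -4] (depth 8)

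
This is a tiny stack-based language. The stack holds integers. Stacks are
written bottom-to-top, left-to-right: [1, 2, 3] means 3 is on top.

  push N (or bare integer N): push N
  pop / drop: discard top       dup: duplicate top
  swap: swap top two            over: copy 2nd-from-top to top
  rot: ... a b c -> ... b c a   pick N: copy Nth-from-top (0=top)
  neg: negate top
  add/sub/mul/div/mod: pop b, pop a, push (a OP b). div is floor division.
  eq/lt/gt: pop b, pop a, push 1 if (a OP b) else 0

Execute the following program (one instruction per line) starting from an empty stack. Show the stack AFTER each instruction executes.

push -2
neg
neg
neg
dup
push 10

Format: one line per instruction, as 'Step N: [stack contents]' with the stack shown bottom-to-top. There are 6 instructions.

Step 1: [-2]
Step 2: [2]
Step 3: [-2]
Step 4: [2]
Step 5: [2, 2]
Step 6: [2, 2, 10]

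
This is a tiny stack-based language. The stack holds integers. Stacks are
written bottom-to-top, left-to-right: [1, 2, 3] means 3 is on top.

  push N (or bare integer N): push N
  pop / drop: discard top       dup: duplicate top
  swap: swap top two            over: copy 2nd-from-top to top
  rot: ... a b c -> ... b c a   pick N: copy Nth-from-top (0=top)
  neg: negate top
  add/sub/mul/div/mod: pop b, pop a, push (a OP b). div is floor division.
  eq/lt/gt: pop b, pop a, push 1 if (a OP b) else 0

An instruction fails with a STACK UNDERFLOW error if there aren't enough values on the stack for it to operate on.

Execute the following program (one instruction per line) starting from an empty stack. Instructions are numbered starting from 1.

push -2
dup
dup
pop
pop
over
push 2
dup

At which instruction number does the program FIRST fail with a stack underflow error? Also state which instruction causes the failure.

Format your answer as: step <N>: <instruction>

Step 1 ('push -2'): stack = [-2], depth = 1
Step 2 ('dup'): stack = [-2, -2], depth = 2
Step 3 ('dup'): stack = [-2, -2, -2], depth = 3
Step 4 ('pop'): stack = [-2, -2], depth = 2
Step 5 ('pop'): stack = [-2], depth = 1
Step 6 ('over'): needs 2 value(s) but depth is 1 — STACK UNDERFLOW

Answer: step 6: over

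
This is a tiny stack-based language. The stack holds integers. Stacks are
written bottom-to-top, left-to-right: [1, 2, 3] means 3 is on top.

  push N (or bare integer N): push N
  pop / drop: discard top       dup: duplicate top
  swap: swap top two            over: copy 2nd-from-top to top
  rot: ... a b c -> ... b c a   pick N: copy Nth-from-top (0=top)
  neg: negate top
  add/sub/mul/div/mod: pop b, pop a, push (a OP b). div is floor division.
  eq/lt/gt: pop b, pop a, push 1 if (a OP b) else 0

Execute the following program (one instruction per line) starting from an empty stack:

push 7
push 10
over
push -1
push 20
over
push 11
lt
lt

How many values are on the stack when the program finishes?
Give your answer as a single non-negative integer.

Answer: 5

Derivation:
After 'push 7': stack = [7] (depth 1)
After 'push 10': stack = [7, 10] (depth 2)
After 'over': stack = [7, 10, 7] (depth 3)
After 'push -1': stack = [7, 10, 7, -1] (depth 4)
After 'push 20': stack = [7, 10, 7, -1, 20] (depth 5)
After 'over': stack = [7, 10, 7, -1, 20, -1] (depth 6)
After 'push 11': stack = [7, 10, 7, -1, 20, -1, 11] (depth 7)
After 'lt': stack = [7, 10, 7, -1, 20, 1] (depth 6)
After 'lt': stack = [7, 10, 7, -1, 0] (depth 5)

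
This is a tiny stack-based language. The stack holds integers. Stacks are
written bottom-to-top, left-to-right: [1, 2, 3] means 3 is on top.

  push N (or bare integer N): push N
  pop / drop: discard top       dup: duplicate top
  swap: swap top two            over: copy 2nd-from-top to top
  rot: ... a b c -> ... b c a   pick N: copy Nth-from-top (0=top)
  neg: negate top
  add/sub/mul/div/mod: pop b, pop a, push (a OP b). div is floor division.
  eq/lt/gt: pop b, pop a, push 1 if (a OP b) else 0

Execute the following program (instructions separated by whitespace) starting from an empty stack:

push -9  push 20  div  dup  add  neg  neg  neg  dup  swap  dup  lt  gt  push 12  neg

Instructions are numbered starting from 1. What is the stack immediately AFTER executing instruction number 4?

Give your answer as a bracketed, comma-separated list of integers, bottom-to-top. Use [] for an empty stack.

Step 1 ('push -9'): [-9]
Step 2 ('push 20'): [-9, 20]
Step 3 ('div'): [-1]
Step 4 ('dup'): [-1, -1]

Answer: [-1, -1]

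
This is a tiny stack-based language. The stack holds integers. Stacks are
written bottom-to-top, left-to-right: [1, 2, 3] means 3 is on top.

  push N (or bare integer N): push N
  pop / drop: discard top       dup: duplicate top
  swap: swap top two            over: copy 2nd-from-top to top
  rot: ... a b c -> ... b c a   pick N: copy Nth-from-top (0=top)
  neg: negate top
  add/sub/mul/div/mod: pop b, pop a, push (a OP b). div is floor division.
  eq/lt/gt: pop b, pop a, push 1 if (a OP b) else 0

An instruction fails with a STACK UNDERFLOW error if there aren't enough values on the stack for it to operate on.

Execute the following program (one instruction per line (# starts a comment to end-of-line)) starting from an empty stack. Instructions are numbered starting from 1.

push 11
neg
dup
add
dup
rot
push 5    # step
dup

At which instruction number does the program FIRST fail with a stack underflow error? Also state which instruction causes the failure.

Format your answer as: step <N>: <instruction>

Step 1 ('push 11'): stack = [11], depth = 1
Step 2 ('neg'): stack = [-11], depth = 1
Step 3 ('dup'): stack = [-11, -11], depth = 2
Step 4 ('add'): stack = [-22], depth = 1
Step 5 ('dup'): stack = [-22, -22], depth = 2
Step 6 ('rot'): needs 3 value(s) but depth is 2 — STACK UNDERFLOW

Answer: step 6: rot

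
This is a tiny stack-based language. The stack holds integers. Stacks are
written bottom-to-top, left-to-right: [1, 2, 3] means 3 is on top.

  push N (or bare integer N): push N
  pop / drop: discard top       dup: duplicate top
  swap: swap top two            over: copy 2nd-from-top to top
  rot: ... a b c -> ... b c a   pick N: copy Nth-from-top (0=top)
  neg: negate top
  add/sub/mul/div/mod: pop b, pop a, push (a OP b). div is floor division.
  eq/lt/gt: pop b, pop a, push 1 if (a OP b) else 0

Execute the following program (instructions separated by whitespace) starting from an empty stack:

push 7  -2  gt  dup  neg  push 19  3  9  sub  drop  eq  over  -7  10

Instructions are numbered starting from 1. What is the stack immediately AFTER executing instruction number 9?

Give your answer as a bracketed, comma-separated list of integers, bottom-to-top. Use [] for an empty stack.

Answer: [1, -1, 19, -6]

Derivation:
Step 1 ('push 7'): [7]
Step 2 ('-2'): [7, -2]
Step 3 ('gt'): [1]
Step 4 ('dup'): [1, 1]
Step 5 ('neg'): [1, -1]
Step 6 ('push 19'): [1, -1, 19]
Step 7 ('3'): [1, -1, 19, 3]
Step 8 ('9'): [1, -1, 19, 3, 9]
Step 9 ('sub'): [1, -1, 19, -6]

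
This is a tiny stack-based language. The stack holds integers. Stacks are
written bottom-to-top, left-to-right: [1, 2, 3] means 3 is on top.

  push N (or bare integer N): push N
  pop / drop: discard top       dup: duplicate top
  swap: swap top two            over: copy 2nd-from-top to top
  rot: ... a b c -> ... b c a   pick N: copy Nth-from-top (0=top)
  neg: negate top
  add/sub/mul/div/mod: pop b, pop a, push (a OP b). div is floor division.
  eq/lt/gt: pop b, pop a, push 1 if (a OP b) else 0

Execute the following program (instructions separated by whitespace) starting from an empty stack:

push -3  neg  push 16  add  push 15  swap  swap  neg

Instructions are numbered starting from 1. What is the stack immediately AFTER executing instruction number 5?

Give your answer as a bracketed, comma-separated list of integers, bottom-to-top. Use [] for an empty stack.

Answer: [19, 15]

Derivation:
Step 1 ('push -3'): [-3]
Step 2 ('neg'): [3]
Step 3 ('push 16'): [3, 16]
Step 4 ('add'): [19]
Step 5 ('push 15'): [19, 15]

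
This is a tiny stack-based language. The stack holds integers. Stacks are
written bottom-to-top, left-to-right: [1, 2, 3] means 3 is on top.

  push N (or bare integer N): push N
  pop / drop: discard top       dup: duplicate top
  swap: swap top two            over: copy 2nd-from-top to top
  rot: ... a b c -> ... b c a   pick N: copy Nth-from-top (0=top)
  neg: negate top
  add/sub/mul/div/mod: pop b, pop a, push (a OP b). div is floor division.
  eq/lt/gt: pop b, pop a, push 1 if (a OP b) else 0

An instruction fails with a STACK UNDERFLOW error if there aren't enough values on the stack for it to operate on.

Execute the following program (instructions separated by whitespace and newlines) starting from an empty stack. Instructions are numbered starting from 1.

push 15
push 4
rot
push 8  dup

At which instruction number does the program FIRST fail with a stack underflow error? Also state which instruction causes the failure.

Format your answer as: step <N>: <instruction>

Step 1 ('push 15'): stack = [15], depth = 1
Step 2 ('push 4'): stack = [15, 4], depth = 2
Step 3 ('rot'): needs 3 value(s) but depth is 2 — STACK UNDERFLOW

Answer: step 3: rot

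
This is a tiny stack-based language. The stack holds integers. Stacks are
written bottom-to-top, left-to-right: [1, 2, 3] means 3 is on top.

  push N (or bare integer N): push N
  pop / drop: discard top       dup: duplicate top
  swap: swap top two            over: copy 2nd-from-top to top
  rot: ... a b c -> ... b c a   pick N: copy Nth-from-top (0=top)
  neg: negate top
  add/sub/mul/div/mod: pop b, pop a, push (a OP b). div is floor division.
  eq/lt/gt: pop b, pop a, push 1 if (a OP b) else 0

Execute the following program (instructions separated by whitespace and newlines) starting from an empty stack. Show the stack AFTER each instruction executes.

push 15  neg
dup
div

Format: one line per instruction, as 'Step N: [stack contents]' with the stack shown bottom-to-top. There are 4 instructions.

Step 1: [15]
Step 2: [-15]
Step 3: [-15, -15]
Step 4: [1]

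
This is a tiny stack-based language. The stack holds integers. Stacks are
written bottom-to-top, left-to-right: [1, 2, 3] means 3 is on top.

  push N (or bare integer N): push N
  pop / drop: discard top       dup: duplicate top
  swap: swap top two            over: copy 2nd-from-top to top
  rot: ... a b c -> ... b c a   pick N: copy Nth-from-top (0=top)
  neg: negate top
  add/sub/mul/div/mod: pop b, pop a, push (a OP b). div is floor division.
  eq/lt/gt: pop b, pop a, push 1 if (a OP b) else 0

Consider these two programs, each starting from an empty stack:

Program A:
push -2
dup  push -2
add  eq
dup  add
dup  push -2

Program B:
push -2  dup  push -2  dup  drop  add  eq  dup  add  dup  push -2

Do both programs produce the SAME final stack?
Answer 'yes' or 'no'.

Answer: yes

Derivation:
Program A trace:
  After 'push -2': [-2]
  After 'dup': [-2, -2]
  After 'push -2': [-2, -2, -2]
  After 'add': [-2, -4]
  After 'eq': [0]
  After 'dup': [0, 0]
  After 'add': [0]
  After 'dup': [0, 0]
  After 'push -2': [0, 0, -2]
Program A final stack: [0, 0, -2]

Program B trace:
  After 'push -2': [-2]
  After 'dup': [-2, -2]
  After 'push -2': [-2, -2, -2]
  After 'dup': [-2, -2, -2, -2]
  After 'drop': [-2, -2, -2]
  After 'add': [-2, -4]
  After 'eq': [0]
  After 'dup': [0, 0]
  After 'add': [0]
  After 'dup': [0, 0]
  After 'push -2': [0, 0, -2]
Program B final stack: [0, 0, -2]
Same: yes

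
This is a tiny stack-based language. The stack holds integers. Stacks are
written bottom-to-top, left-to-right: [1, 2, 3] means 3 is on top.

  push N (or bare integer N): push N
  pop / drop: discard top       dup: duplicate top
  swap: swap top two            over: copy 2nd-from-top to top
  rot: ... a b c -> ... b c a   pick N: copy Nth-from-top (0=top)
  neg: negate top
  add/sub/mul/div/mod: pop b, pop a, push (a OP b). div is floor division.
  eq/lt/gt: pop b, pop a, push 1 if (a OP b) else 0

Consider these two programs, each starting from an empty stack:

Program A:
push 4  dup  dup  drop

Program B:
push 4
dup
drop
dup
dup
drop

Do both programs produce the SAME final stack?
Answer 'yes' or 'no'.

Program A trace:
  After 'push 4': [4]
  After 'dup': [4, 4]
  After 'dup': [4, 4, 4]
  After 'drop': [4, 4]
Program A final stack: [4, 4]

Program B trace:
  After 'push 4': [4]
  After 'dup': [4, 4]
  After 'drop': [4]
  After 'dup': [4, 4]
  After 'dup': [4, 4, 4]
  After 'drop': [4, 4]
Program B final stack: [4, 4]
Same: yes

Answer: yes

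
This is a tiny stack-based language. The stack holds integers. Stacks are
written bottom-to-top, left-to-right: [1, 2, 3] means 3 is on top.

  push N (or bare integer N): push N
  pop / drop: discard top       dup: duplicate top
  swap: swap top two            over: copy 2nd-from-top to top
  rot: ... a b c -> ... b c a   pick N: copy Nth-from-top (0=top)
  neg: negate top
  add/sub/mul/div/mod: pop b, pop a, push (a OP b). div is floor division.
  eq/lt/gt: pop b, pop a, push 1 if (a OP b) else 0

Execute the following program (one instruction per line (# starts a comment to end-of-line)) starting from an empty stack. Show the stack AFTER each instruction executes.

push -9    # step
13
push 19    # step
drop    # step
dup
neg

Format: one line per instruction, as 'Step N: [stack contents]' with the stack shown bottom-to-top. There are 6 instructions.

Step 1: [-9]
Step 2: [-9, 13]
Step 3: [-9, 13, 19]
Step 4: [-9, 13]
Step 5: [-9, 13, 13]
Step 6: [-9, 13, -13]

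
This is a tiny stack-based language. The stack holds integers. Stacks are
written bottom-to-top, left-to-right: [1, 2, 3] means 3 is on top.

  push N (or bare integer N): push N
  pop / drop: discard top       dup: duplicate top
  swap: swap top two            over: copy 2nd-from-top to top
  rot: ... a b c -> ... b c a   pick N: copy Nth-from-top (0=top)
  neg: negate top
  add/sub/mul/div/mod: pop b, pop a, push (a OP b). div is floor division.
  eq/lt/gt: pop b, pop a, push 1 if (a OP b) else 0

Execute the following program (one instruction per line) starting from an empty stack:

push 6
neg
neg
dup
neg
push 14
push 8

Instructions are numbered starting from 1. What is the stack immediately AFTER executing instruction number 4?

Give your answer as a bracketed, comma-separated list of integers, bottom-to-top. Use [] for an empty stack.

Answer: [6, 6]

Derivation:
Step 1 ('push 6'): [6]
Step 2 ('neg'): [-6]
Step 3 ('neg'): [6]
Step 4 ('dup'): [6, 6]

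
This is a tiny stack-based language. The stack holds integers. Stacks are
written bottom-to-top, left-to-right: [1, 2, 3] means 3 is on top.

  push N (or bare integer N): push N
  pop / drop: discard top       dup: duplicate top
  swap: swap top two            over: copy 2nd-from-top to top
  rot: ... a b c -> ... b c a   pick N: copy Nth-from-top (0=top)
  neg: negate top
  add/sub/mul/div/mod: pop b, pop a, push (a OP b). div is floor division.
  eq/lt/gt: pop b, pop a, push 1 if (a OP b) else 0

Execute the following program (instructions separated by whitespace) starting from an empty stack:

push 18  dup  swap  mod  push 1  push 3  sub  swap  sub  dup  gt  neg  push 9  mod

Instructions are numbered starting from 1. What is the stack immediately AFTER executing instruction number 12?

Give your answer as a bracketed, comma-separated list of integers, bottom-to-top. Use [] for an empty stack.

Answer: [0]

Derivation:
Step 1 ('push 18'): [18]
Step 2 ('dup'): [18, 18]
Step 3 ('swap'): [18, 18]
Step 4 ('mod'): [0]
Step 5 ('push 1'): [0, 1]
Step 6 ('push 3'): [0, 1, 3]
Step 7 ('sub'): [0, -2]
Step 8 ('swap'): [-2, 0]
Step 9 ('sub'): [-2]
Step 10 ('dup'): [-2, -2]
Step 11 ('gt'): [0]
Step 12 ('neg'): [0]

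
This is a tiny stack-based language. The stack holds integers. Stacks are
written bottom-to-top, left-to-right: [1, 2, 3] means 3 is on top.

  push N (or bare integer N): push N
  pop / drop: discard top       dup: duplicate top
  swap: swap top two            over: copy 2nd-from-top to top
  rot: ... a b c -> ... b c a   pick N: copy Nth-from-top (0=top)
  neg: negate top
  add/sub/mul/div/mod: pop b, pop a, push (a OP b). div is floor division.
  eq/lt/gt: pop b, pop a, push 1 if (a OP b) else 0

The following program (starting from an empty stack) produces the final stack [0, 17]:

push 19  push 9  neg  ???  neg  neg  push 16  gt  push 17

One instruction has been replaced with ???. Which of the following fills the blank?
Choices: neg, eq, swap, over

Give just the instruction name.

Stack before ???: [19, -9]
Stack after ???:  [0]
Checking each choice:
  neg: produces [19, 0, 17]
  eq: MATCH
  swap: produces [-9, 1, 17]
  over: produces [19, -9, 1, 17]


Answer: eq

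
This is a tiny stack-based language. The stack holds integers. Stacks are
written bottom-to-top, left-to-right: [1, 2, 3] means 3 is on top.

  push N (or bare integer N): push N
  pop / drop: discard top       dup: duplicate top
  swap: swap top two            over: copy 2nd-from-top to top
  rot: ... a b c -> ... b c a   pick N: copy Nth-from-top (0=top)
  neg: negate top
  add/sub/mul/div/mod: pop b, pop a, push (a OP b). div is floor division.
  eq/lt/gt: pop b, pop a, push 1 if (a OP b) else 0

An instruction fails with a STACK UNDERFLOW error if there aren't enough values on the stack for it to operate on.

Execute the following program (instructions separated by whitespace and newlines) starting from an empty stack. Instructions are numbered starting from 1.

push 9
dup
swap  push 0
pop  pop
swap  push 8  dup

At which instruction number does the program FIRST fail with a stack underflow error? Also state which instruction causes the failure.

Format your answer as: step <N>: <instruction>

Answer: step 7: swap

Derivation:
Step 1 ('push 9'): stack = [9], depth = 1
Step 2 ('dup'): stack = [9, 9], depth = 2
Step 3 ('swap'): stack = [9, 9], depth = 2
Step 4 ('push 0'): stack = [9, 9, 0], depth = 3
Step 5 ('pop'): stack = [9, 9], depth = 2
Step 6 ('pop'): stack = [9], depth = 1
Step 7 ('swap'): needs 2 value(s) but depth is 1 — STACK UNDERFLOW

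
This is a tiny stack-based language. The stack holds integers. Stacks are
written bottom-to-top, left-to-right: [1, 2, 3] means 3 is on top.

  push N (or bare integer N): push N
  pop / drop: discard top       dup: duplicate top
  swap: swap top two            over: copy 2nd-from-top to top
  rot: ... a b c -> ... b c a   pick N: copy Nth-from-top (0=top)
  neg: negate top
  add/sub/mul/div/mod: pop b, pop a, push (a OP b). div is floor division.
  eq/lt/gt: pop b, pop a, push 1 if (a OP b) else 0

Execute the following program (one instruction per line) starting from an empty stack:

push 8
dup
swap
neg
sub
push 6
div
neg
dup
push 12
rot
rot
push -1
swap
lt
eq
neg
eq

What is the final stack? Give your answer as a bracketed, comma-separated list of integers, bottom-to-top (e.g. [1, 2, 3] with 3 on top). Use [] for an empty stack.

Answer: [0]

Derivation:
After 'push 8': [8]
After 'dup': [8, 8]
After 'swap': [8, 8]
After 'neg': [8, -8]
After 'sub': [16]
After 'push 6': [16, 6]
After 'div': [2]
After 'neg': [-2]
After 'dup': [-2, -2]
After 'push 12': [-2, -2, 12]
After 'rot': [-2, 12, -2]
After 'rot': [12, -2, -2]
After 'push -1': [12, -2, -2, -1]
After 'swap': [12, -2, -1, -2]
After 'lt': [12, -2, 0]
After 'eq': [12, 0]
After 'neg': [12, 0]
After 'eq': [0]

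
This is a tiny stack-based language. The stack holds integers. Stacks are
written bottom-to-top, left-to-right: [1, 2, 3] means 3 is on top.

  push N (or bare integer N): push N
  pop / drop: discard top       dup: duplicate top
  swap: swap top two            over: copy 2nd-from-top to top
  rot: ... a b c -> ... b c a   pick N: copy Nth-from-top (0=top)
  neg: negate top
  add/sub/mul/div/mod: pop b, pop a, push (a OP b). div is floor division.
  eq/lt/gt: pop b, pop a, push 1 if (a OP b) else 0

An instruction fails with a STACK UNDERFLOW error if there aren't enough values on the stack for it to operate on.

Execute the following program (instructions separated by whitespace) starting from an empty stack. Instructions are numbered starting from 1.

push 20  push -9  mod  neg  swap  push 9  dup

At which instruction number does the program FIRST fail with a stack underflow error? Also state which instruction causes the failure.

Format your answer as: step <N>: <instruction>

Step 1 ('push 20'): stack = [20], depth = 1
Step 2 ('push -9'): stack = [20, -9], depth = 2
Step 3 ('mod'): stack = [-7], depth = 1
Step 4 ('neg'): stack = [7], depth = 1
Step 5 ('swap'): needs 2 value(s) but depth is 1 — STACK UNDERFLOW

Answer: step 5: swap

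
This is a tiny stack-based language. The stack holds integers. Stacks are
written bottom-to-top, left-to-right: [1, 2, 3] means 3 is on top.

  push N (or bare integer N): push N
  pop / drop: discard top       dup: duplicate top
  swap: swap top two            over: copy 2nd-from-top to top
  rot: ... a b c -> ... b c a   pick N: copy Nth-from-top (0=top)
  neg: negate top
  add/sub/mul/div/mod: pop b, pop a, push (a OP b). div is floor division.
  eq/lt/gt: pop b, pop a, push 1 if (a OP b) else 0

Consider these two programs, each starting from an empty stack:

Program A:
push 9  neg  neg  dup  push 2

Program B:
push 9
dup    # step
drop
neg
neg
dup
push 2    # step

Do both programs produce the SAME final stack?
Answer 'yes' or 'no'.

Program A trace:
  After 'push 9': [9]
  After 'neg': [-9]
  After 'neg': [9]
  After 'dup': [9, 9]
  After 'push 2': [9, 9, 2]
Program A final stack: [9, 9, 2]

Program B trace:
  After 'push 9': [9]
  After 'dup': [9, 9]
  After 'drop': [9]
  After 'neg': [-9]
  After 'neg': [9]
  After 'dup': [9, 9]
  After 'push 2': [9, 9, 2]
Program B final stack: [9, 9, 2]
Same: yes

Answer: yes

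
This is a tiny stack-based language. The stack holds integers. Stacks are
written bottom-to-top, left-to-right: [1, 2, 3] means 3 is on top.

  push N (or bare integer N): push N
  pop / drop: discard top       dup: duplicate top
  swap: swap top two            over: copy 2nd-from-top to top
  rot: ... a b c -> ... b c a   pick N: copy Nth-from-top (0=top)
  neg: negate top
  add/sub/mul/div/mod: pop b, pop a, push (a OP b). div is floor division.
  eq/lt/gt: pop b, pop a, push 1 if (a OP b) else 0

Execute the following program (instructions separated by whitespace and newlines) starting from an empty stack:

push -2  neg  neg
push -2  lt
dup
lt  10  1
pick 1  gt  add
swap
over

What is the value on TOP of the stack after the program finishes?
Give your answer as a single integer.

Answer: 10

Derivation:
After 'push -2': [-2]
After 'neg': [2]
After 'neg': [-2]
After 'push -2': [-2, -2]
After 'lt': [0]
After 'dup': [0, 0]
After 'lt': [0]
After 'push 10': [0, 10]
After 'push 1': [0, 10, 1]
After 'pick 1': [0, 10, 1, 10]
After 'gt': [0, 10, 0]
After 'add': [0, 10]
After 'swap': [10, 0]
After 'over': [10, 0, 10]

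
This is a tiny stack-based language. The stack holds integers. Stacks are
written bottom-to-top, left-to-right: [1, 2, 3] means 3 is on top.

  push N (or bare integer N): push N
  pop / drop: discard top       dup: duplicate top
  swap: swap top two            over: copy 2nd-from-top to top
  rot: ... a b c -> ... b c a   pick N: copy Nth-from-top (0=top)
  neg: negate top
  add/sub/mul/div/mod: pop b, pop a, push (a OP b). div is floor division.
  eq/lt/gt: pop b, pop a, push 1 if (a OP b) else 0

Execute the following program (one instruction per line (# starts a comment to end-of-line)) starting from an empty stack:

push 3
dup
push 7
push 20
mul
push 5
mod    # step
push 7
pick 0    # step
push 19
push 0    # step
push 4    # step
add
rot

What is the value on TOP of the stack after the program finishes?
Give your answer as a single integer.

Answer: 7

Derivation:
After 'push 3': [3]
After 'dup': [3, 3]
After 'push 7': [3, 3, 7]
After 'push 20': [3, 3, 7, 20]
After 'mul': [3, 3, 140]
After 'push 5': [3, 3, 140, 5]
After 'mod': [3, 3, 0]
After 'push 7': [3, 3, 0, 7]
After 'pick 0': [3, 3, 0, 7, 7]
After 'push 19': [3, 3, 0, 7, 7, 19]
After 'push 0': [3, 3, 0, 7, 7, 19, 0]
After 'push 4': [3, 3, 0, 7, 7, 19, 0, 4]
After 'add': [3, 3, 0, 7, 7, 19, 4]
After 'rot': [3, 3, 0, 7, 19, 4, 7]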